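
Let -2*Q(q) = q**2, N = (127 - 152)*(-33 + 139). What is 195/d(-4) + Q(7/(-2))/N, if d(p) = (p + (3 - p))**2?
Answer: 1378147/63600 ≈ 21.669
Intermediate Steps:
d(p) = 9 (d(p) = 3**2 = 9)
N = -2650 (N = -25*106 = -2650)
Q(q) = -q**2/2
195/d(-4) + Q(7/(-2))/N = 195/9 - (7/(-2))**2/2/(-2650) = 195*(1/9) - (7*(-1/2))**2/2*(-1/2650) = 65/3 - (-7/2)**2/2*(-1/2650) = 65/3 - 1/2*49/4*(-1/2650) = 65/3 - 49/8*(-1/2650) = 65/3 + 49/21200 = 1378147/63600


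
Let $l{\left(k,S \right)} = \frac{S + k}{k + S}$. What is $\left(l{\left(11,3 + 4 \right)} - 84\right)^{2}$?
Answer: $6889$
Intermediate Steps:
$l{\left(k,S \right)} = 1$ ($l{\left(k,S \right)} = \frac{S + k}{S + k} = 1$)
$\left(l{\left(11,3 + 4 \right)} - 84\right)^{2} = \left(1 - 84\right)^{2} = \left(-83\right)^{2} = 6889$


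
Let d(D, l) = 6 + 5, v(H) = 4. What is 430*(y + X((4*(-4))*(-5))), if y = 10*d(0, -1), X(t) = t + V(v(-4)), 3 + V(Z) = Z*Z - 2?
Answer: 86430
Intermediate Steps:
d(D, l) = 11
V(Z) = -5 + Z**2 (V(Z) = -3 + (Z*Z - 2) = -3 + (Z**2 - 2) = -3 + (-2 + Z**2) = -5 + Z**2)
X(t) = 11 + t (X(t) = t + (-5 + 4**2) = t + (-5 + 16) = t + 11 = 11 + t)
y = 110 (y = 10*11 = 110)
430*(y + X((4*(-4))*(-5))) = 430*(110 + (11 + (4*(-4))*(-5))) = 430*(110 + (11 - 16*(-5))) = 430*(110 + (11 + 80)) = 430*(110 + 91) = 430*201 = 86430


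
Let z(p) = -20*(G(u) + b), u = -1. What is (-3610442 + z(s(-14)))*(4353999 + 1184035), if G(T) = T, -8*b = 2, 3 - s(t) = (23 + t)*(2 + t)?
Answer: -19994612100178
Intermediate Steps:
s(t) = 3 - (2 + t)*(23 + t) (s(t) = 3 - (23 + t)*(2 + t) = 3 - (2 + t)*(23 + t))
b = -1/4 (b = -1/8*2 = -1/4 ≈ -0.25000)
z(p) = 25 (z(p) = -20*(-1 - 1/4) = -20*(-5/4) = 25)
(-3610442 + z(s(-14)))*(4353999 + 1184035) = (-3610442 + 25)*(4353999 + 1184035) = -3610417*5538034 = -19994612100178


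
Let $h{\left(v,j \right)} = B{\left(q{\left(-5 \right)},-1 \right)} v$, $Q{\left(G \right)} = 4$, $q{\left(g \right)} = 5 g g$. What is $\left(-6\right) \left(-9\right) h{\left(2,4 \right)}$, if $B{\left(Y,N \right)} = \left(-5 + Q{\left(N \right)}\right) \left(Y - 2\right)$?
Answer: $-13284$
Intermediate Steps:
$q{\left(g \right)} = 5 g^{2}$
$B{\left(Y,N \right)} = 2 - Y$ ($B{\left(Y,N \right)} = \left(-5 + 4\right) \left(Y - 2\right) = - (-2 + Y) = 2 - Y$)
$h{\left(v,j \right)} = - 123 v$ ($h{\left(v,j \right)} = \left(2 - 5 \left(-5\right)^{2}\right) v = \left(2 - 5 \cdot 25\right) v = \left(2 - 125\right) v = - 123 v$)
$\left(-6\right) \left(-9\right) h{\left(2,4 \right)} = \left(-6\right) \left(-9\right) \left(\left(-123\right) 2\right) = 54 \left(-246\right) = -13284$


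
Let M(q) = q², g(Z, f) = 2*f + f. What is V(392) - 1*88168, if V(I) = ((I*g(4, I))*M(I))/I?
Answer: 180620696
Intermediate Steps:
g(Z, f) = 3*f
V(I) = 3*I³ (V(I) = ((I*(3*I))*I²)/I = ((3*I²)*I²)/I = (3*I⁴)/I = 3*I³)
V(392) - 1*88168 = 3*392³ - 1*88168 = 3*60236288 - 88168 = 180708864 - 88168 = 180620696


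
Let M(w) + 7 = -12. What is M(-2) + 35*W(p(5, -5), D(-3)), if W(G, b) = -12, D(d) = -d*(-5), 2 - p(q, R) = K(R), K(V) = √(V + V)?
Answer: -439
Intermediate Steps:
K(V) = √2*√V (K(V) = √(2*V) = √2*√V)
M(w) = -19 (M(w) = -7 - 12 = -19)
p(q, R) = 2 - √2*√R
D(d) = 5*d (D(d) = -(-5)*d = 5*d)
M(-2) + 35*W(p(5, -5), D(-3)) = -19 + 35*(-12) = -19 - 420 = -439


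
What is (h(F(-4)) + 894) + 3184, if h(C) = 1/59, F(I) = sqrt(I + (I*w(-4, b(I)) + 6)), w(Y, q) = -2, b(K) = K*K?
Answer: 240603/59 ≈ 4078.0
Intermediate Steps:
b(K) = K**2
F(I) = sqrt(6 - I) (F(I) = sqrt(I + (I*(-2) + 6)) = sqrt(I + (-2*I + 6)) = sqrt(I + (6 - 2*I)) = sqrt(6 - I))
h(C) = 1/59
(h(F(-4)) + 894) + 3184 = (1/59 + 894) + 3184 = 52747/59 + 3184 = 240603/59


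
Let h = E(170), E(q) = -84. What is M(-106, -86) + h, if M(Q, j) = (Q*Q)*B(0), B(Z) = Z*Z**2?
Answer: -84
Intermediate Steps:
B(Z) = Z**3
M(Q, j) = 0 (M(Q, j) = (Q*Q)*0**3 = Q**2*0 = 0)
h = -84
M(-106, -86) + h = 0 - 84 = -84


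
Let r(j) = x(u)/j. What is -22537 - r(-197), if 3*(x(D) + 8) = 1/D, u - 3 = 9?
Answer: -159832691/7092 ≈ -22537.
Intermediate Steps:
u = 12 (u = 3 + 9 = 12)
x(D) = -8 + 1/(3*D)
r(j) = -287/(36*j) (r(j) = (-8 + (1/3)/12)/j = (-8 + (1/3)*(1/12))/j = (-8 + 1/36)/j = -287/(36*j))
-22537 - r(-197) = -22537 - (-287)/(36*(-197)) = -22537 - (-287)*(-1)/(36*197) = -22537 - 1*287/7092 = -22537 - 287/7092 = -159832691/7092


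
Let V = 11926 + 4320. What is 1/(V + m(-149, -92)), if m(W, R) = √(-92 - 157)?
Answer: 16246/263932765 - I*√249/263932765 ≈ 6.1554e-5 - 5.9787e-8*I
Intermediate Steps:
V = 16246
m(W, R) = I*√249 (m(W, R) = √(-249) = I*√249)
1/(V + m(-149, -92)) = 1/(16246 + I*√249)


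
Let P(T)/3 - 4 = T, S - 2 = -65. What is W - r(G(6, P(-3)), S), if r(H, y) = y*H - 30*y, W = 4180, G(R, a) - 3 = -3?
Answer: 2290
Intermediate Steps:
S = -63 (S = 2 - 65 = -63)
P(T) = 12 + 3*T
G(R, a) = 0 (G(R, a) = 3 - 3 = 0)
r(H, y) = -30*y + H*y (r(H, y) = H*y - 30*y = -30*y + H*y)
W - r(G(6, P(-3)), S) = 4180 - (-63)*(-30 + 0) = 4180 - (-63)*(-30) = 4180 - 1*1890 = 4180 - 1890 = 2290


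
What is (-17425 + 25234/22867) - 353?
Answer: -406504292/22867 ≈ -17777.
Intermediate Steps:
(-17425 + 25234/22867) - 353 = -398432241/22867 - 353 = -406504292/22867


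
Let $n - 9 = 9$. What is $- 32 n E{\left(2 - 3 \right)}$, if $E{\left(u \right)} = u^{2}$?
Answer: $-576$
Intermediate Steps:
$n = 18$ ($n = 9 + 9 = 18$)
$- 32 n E{\left(2 - 3 \right)} = \left(-32\right) 18 \left(2 - 3\right)^{2} = - 576 \left(-1\right)^{2} = \left(-576\right) 1 = -576$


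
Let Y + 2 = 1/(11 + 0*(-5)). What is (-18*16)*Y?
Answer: 6048/11 ≈ 549.82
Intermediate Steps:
Y = -21/11 (Y = -2 + 1/(11 + 0*(-5)) = -2 + 1/(11 + 0) = -2 + 1/11 = -21/11 ≈ -1.9091)
(-18*16)*Y = -18*16*(-21/11) = -288*(-21/11) = 6048/11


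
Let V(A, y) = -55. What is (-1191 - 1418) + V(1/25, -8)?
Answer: -2664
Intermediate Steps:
(-1191 - 1418) + V(1/25, -8) = (-1191 - 1418) - 55 = -2609 - 55 = -2664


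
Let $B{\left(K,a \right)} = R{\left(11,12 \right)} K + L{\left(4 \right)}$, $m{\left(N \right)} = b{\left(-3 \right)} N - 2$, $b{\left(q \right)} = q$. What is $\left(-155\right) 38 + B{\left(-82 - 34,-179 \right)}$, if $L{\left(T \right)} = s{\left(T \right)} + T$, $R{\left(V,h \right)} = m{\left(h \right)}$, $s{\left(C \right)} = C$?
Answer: $-1474$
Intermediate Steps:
$m{\left(N \right)} = -2 - 3 N$ ($m{\left(N \right)} = - 3 N - 2 = -2 - 3 N$)
$R{\left(V,h \right)} = -2 - 3 h$
$L{\left(T \right)} = 2 T$ ($L{\left(T \right)} = T + T = 2 T$)
$B{\left(K,a \right)} = 8 - 38 K$ ($B{\left(K,a \right)} = \left(-2 - 36\right) K + 2 \cdot 4 = \left(-2 - 36\right) K + 8 = - 38 K + 8 = 8 - 38 K$)
$\left(-155\right) 38 + B{\left(-82 - 34,-179 \right)} = \left(-155\right) 38 - \left(-8 + 38 \left(-82 - 34\right)\right) = -5890 + \left(8 - -4408\right) = -5890 + \left(8 + 4408\right) = -5890 + 4416 = -1474$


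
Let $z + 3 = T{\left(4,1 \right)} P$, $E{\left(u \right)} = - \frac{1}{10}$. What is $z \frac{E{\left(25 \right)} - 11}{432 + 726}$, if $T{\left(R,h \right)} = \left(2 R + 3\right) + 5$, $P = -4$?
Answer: $\frac{2479}{3860} \approx 0.64223$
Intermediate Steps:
$E{\left(u \right)} = - \frac{1}{10}$ ($E{\left(u \right)} = \left(-1\right) \frac{1}{10} = - \frac{1}{10}$)
$T{\left(R,h \right)} = 8 + 2 R$ ($T{\left(R,h \right)} = \left(3 + 2 R\right) + 5 = 8 + 2 R$)
$z = -67$ ($z = -3 + \left(8 + 2 \cdot 4\right) \left(-4\right) = -3 + \left(8 + 8\right) \left(-4\right) = -3 + 16 \left(-4\right) = -3 - 64 = -67$)
$z \frac{E{\left(25 \right)} - 11}{432 + 726} = - 67 \frac{- \frac{1}{10} - 11}{432 + 726} = - 67 \left(- \frac{111}{10 \cdot 1158}\right) = - 67 \left(\left(- \frac{111}{10}\right) \frac{1}{1158}\right) = \left(-67\right) \left(- \frac{37}{3860}\right) = \frac{2479}{3860}$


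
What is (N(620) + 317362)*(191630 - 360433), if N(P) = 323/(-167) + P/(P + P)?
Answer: -17892852810487/334 ≈ -5.3571e+10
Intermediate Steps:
N(P) = -479/334 (N(P) = 323*(-1/167) + P/((2*P)) = -323/167 + P*(1/(2*P)) = -323/167 + ½ = -479/334)
(N(620) + 317362)*(191630 - 360433) = (-479/334 + 317362)*(191630 - 360433) = (105998429/334)*(-168803) = -17892852810487/334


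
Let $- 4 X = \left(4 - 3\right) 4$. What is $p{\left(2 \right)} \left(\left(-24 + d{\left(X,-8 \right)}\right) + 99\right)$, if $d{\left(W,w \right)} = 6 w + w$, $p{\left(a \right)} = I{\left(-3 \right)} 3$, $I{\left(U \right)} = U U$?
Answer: $513$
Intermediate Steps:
$I{\left(U \right)} = U^{2}$
$X = -1$ ($X = - \frac{\left(4 - 3\right) 4}{4} = - \frac{1 \cdot 4}{4} = \left(- \frac{1}{4}\right) 4 = -1$)
$p{\left(a \right)} = 27$ ($p{\left(a \right)} = \left(-3\right)^{2} \cdot 3 = 9 \cdot 3 = 27$)
$d{\left(W,w \right)} = 7 w$
$p{\left(2 \right)} \left(\left(-24 + d{\left(X,-8 \right)}\right) + 99\right) = 27 \left(\left(-24 + 7 \left(-8\right)\right) + 99\right) = 27 \left(\left(-24 - 56\right) + 99\right) = 27 \left(-80 + 99\right) = 27 \cdot 19 = 513$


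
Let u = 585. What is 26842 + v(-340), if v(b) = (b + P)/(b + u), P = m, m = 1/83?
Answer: 545803851/20335 ≈ 26841.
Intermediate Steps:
m = 1/83 ≈ 0.012048
P = 1/83 ≈ 0.012048
v(b) = (1/83 + b)/(585 + b) (v(b) = (b + 1/83)/(b + 585) = (1/83 + b)/(585 + b))
26842 + v(-340) = 26842 + (1/83 - 340)/(585 - 340) = 26842 - 28219/83/245 = 26842 + (1/245)*(-28219/83) = 26842 - 28219/20335 = 545803851/20335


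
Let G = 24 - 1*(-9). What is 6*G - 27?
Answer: 171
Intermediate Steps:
G = 33 (G = 24 + 9 = 33)
6*G - 27 = 6*33 - 27 = 198 - 27 = 171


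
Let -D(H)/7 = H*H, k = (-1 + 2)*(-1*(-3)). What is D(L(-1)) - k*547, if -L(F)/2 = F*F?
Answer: -1669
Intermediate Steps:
k = 3 (k = 1*3 = 3)
L(F) = -2*F² (L(F) = -2*F*F = -2*F²)
D(H) = -7*H² (D(H) = -7*H*H = -7*H²)
D(L(-1)) - k*547 = -7*(-2*(-1)²)² - 3*547 = -7*(-2*1)² - 1*1641 = -7*(-2)² - 1641 = -7*4 - 1641 = -28 - 1641 = -1669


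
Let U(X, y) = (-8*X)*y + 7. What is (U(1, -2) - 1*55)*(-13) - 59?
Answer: 357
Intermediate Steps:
U(X, y) = 7 - 8*X*y (U(X, y) = -8*X*y + 7 = 7 - 8*X*y)
(U(1, -2) - 1*55)*(-13) - 59 = ((7 - 8*1*(-2)) - 1*55)*(-13) - 59 = ((7 + 16) - 55)*(-13) - 59 = (23 - 55)*(-13) - 59 = -32*(-13) - 59 = 416 - 59 = 357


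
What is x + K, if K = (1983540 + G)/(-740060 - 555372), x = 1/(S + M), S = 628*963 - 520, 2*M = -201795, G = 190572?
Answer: -273582592594/163012790797 ≈ -1.6783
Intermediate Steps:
M = -201795/2 (M = (½)*(-201795) = -201795/2 ≈ -1.0090e+5)
S = 604244 (S = 604764 - 520 = 604244)
x = 2/1006693 (x = 1/(604244 - 201795/2) = 1/(1006693/2) = 2/1006693 ≈ 1.9867e-6)
K = -271764/161929 (K = (1983540 + 190572)/(-740060 - 555372) = 2174112/(-1295432) = 2174112*(-1/1295432) = -271764/161929 ≈ -1.6783)
x + K = 2/1006693 - 271764/161929 = -273582592594/163012790797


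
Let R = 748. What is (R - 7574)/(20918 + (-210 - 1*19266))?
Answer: -3413/721 ≈ -4.7337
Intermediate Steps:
(R - 7574)/(20918 + (-210 - 1*19266)) = (748 - 7574)/(20918 + (-210 - 1*19266)) = -6826/(20918 + (-210 - 19266)) = -6826/(20918 - 19476) = -6826/1442 = -6826*1/1442 = -3413/721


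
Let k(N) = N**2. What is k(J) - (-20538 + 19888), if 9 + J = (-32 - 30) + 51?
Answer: 1050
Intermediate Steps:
J = -20 (J = -9 + ((-32 - 30) + 51) = -9 + (-62 + 51) = -9 - 11 = -20)
k(J) - (-20538 + 19888) = (-20)**2 - (-20538 + 19888) = 400 - 1*(-650) = 400 + 650 = 1050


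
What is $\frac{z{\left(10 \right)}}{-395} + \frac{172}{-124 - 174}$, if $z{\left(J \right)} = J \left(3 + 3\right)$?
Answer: $- \frac{8582}{11771} \approx -0.72908$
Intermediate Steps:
$z{\left(J \right)} = 6 J$ ($z{\left(J \right)} = J 6 = 6 J$)
$\frac{z{\left(10 \right)}}{-395} + \frac{172}{-124 - 174} = \frac{6 \cdot 10}{-395} + \frac{172}{-124 - 174} = 60 \left(- \frac{1}{395}\right) + \frac{172}{-298} = - \frac{12}{79} + 172 \left(- \frac{1}{298}\right) = - \frac{12}{79} - \frac{86}{149} = - \frac{8582}{11771}$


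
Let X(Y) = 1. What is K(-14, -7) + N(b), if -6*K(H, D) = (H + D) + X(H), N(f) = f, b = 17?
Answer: 61/3 ≈ 20.333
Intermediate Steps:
K(H, D) = -⅙ - D/6 - H/6 (K(H, D) = -((H + D) + 1)/6 = -((D + H) + 1)/6 = -(1 + D + H)/6 = -⅙ - D/6 - H/6)
K(-14, -7) + N(b) = (-⅙ - ⅙*(-7) - ⅙*(-14)) + 17 = (-⅙ + 7/6 + 7/3) + 17 = 10/3 + 17 = 61/3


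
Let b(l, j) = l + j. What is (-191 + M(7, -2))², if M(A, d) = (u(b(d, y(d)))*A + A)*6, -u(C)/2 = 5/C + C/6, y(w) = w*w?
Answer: 149769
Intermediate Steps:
y(w) = w²
b(l, j) = j + l
u(C) = -10/C - C/3 (u(C) = -2*(5/C + C/6) = -10/C - C/3)
M(A, d) = 6*A + 6*A*(-10/(d + d²) - d/3 - d²/3) (M(A, d) = ((-10/(d² + d) - (d² + d)/3)*A + A)*6 = ((-10/(d + d²) - (d + d²)/3)*A + A)*6 = ((-10/(d + d²) + (-d/3 - d²/3))*A + A)*6 = ((-10/(d + d²) - d/3 - d²/3)*A + A)*6 = (A*(-10/(d + d²) - d/3 - d²/3) + A)*6 = (A + A*(-10/(d + d²) - d/3 - d²/3))*6 = 6*A + 6*A*(-10/(d + d²) - d/3 - d²/3))
(-191 + M(7, -2))² = (-191 - 2*7*(30 - 2*(1 - 2)*(-3 - 2 + (-2)²))/(-2*(1 - 2)))² = (-191 - 2*7*(-½)*(30 - 2*(-1)*(-3 - 2 + 4))/(-1))² = (-191 - 2*7*(-½)*(-1)*(30 - 2*(-1)*(-1)))² = (-191 - 2*7*(-½)*(-1)*(30 - 2))² = (-191 - 2*7*(-½)*(-1)*28)² = (-191 - 196)² = (-387)² = 149769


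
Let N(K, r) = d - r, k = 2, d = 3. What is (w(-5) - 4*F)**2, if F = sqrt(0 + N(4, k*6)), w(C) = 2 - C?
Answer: (7 - 12*I)**2 ≈ -95.0 - 168.0*I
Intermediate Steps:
N(K, r) = 3 - r
F = 3*I (F = sqrt(0 + (3 - 2*6)) = sqrt(0 + (3 - 1*12)) = sqrt(0 + (3 - 12)) = sqrt(0 - 9) = sqrt(-9) = 3*I ≈ 3.0*I)
(w(-5) - 4*F)**2 = ((2 - 1*(-5)) - 12*I)**2 = ((2 + 5) - 12*I)**2 = (7 - 12*I)**2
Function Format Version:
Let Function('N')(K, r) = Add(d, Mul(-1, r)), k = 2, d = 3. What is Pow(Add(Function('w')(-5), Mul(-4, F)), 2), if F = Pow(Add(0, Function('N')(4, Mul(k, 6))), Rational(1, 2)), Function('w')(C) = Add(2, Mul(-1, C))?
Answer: Pow(Add(7, Mul(-12, I)), 2) ≈ Add(-95.000, Mul(-168.00, I))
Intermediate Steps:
Function('N')(K, r) = Add(3, Mul(-1, r))
F = Mul(3, I) (F = Pow(Add(0, Add(3, Mul(-1, Mul(2, 6)))), Rational(1, 2)) = Pow(Add(0, Add(3, Mul(-1, 12))), Rational(1, 2)) = Pow(Add(0, Add(3, -12)), Rational(1, 2)) = Pow(Add(0, -9), Rational(1, 2)) = Pow(-9, Rational(1, 2)) = Mul(3, I) ≈ Mul(3.0000, I))
Pow(Add(Function('w')(-5), Mul(-4, F)), 2) = Pow(Add(Add(2, Mul(-1, -5)), Mul(-4, Mul(3, I))), 2) = Pow(Add(Add(2, 5), Mul(-12, I)), 2) = Pow(Add(7, Mul(-12, I)), 2)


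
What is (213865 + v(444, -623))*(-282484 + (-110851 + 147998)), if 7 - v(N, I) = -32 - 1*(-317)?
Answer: -52400793819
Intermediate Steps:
v(N, I) = -278 (v(N, I) = 7 - (-32 - 1*(-317)) = 7 - (-32 + 317) = 7 - 1*285 = 7 - 285 = -278)
(213865 + v(444, -623))*(-282484 + (-110851 + 147998)) = (213865 - 278)*(-282484 + (-110851 + 147998)) = 213587*(-282484 + 37147) = 213587*(-245337) = -52400793819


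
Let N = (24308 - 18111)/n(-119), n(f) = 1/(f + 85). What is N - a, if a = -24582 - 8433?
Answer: -177683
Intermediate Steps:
n(f) = 1/(85 + f)
N = -210698 (N = (24308 - 18111)/(1/(85 - 119)) = 6197/(1/(-34)) = 6197/(-1/34) = 6197*(-34) = -210698)
a = -33015
N - a = -210698 - 1*(-33015) = -210698 + 33015 = -177683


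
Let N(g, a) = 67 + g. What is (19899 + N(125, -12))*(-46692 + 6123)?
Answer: -815071779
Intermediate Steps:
(19899 + N(125, -12))*(-46692 + 6123) = (19899 + (67 + 125))*(-46692 + 6123) = (19899 + 192)*(-40569) = 20091*(-40569) = -815071779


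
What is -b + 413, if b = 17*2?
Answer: 379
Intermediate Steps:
b = 34
-b + 413 = -1*34 + 413 = -34 + 413 = 379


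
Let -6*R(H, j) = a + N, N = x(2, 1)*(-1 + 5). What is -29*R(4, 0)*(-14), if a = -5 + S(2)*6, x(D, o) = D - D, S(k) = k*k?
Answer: -3857/3 ≈ -1285.7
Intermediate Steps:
S(k) = k²
x(D, o) = 0
a = 19 (a = -5 + 2²*6 = -5 + 4*6 = -5 + 24 = 19)
N = 0 (N = 0*(-1 + 5) = 0*4 = 0)
R(H, j) = -19/6 (R(H, j) = -(19 + 0)/6 = -⅙*19 = -19/6)
-29*R(4, 0)*(-14) = -29*(-19/6)*(-14) = (551/6)*(-14) = -3857/3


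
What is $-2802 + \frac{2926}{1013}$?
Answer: $- \frac{2835500}{1013} \approx -2799.1$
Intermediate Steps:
$-2802 + \frac{2926}{1013} = - \frac{2835500}{1013}$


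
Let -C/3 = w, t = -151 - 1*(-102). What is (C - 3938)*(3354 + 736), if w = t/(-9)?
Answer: -48519670/3 ≈ -1.6173e+7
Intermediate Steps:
t = -49 (t = -151 + 102 = -49)
w = 49/9 (w = -49/(-9) = -49*(-⅑) = 49/9 ≈ 5.4444)
C = -49/3 (C = -3*49/9 = -49/3 ≈ -16.333)
(C - 3938)*(3354 + 736) = (-49/3 - 3938)*(3354 + 736) = -11863/3*4090 = -48519670/3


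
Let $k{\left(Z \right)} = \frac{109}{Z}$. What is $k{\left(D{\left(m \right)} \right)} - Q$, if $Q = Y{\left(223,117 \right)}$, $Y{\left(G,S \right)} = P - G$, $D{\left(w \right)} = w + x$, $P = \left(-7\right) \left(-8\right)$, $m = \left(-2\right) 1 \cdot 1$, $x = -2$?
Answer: $\frac{559}{4} \approx 139.75$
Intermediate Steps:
$m = -2$ ($m = \left(-2\right) 1 = -2$)
$P = 56$
$D{\left(w \right)} = -2 + w$ ($D{\left(w \right)} = w - 2 = -2 + w$)
$Y{\left(G,S \right)} = 56 - G$
$Q = -167$ ($Q = 56 - 223 = -167$)
$k{\left(D{\left(m \right)} \right)} - Q = \frac{109}{-2 - 2} - -167 = \frac{109}{-4} + 167 = 109 \left(- \frac{1}{4}\right) + 167 = - \frac{109}{4} + 167 = \frac{559}{4}$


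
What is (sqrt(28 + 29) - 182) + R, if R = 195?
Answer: 13 + sqrt(57) ≈ 20.550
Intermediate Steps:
(sqrt(28 + 29) - 182) + R = (sqrt(28 + 29) - 182) + 195 = (sqrt(57) - 182) + 195 = (-182 + sqrt(57)) + 195 = 13 + sqrt(57)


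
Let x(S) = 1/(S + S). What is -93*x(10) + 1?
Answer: -73/20 ≈ -3.6500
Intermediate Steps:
x(S) = 1/(2*S)
-93*x(10) + 1 = -93/(2*10) + 1 = -93*1/20 + 1 = -93/20 + 1 = -73/20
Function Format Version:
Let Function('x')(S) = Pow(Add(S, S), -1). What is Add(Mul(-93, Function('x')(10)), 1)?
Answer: Rational(-73, 20) ≈ -3.6500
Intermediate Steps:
Function('x')(S) = Mul(Rational(1, 2), Pow(S, -1)) (Function('x')(S) = Pow(Mul(2, S), -1) = Mul(Rational(1, 2), Pow(S, -1)))
Add(Mul(-93, Function('x')(10)), 1) = Add(Mul(-93, Mul(Rational(1, 2), Pow(10, -1))), 1) = Add(Mul(-93, Mul(Rational(1, 2), Rational(1, 10))), 1) = Add(Mul(-93, Rational(1, 20)), 1) = Add(Rational(-93, 20), 1) = Rational(-73, 20)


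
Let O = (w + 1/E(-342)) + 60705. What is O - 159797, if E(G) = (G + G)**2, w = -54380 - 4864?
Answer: -74078447615/467856 ≈ -1.5834e+5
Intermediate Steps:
w = -59244
E(G) = 4*G**2 (E(G) = (2*G)**2 = 4*G**2)
O = 683537617/467856 (O = (-59244 + 1/(4*(-342)**2)) + 60705 = (-59244 + 1/(4*116964)) + 60705 = (-59244 + 1/467856) + 60705 = -27717660863/467856 + 60705 = 683537617/467856 ≈ 1461.0)
O - 159797 = 683537617/467856 - 159797 = -74078447615/467856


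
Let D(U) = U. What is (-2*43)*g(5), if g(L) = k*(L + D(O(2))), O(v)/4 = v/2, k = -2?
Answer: 1548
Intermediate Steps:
O(v) = 2*v (O(v) = 4*(v/2) = 2*v)
g(L) = -8 - 2*L (g(L) = -2*(L + 2*2) = -2*(L + 4) = -2*(4 + L) = -8 - 2*L)
(-2*43)*g(5) = (-2*43)*(-8 - 2*5) = -86*(-8 - 10) = -86*(-18) = 1548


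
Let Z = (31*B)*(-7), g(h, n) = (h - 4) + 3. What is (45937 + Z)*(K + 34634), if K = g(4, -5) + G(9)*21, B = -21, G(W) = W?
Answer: 1758504044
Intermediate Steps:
g(h, n) = -1 + h (g(h, n) = (-4 + h) + 3 = -1 + h)
Z = 4557 (Z = (31*(-21))*(-7) = -651*(-7) = 4557)
K = 192 (K = (-1 + 4) + 9*21 = 3 + 189 = 192)
(45937 + Z)*(K + 34634) = (45937 + 4557)*(192 + 34634) = 50494*34826 = 1758504044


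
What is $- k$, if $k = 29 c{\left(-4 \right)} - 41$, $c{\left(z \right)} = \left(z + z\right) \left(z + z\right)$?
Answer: $-1815$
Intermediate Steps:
$c{\left(z \right)} = 4 z^{2}$ ($c{\left(z \right)} = 2 z 2 z = 4 z^{2}$)
$k = 1815$ ($k = 29 \cdot 4 \left(-4\right)^{2} - 41 = 29 \cdot 4 \cdot 16 - 41 = 29 \cdot 64 - 41 = 1856 - 41 = 1815$)
$- k = \left(-1\right) 1815 = -1815$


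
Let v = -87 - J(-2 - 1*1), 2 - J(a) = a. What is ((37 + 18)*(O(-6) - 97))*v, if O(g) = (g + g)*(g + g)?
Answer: -237820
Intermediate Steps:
J(a) = 2 - a
O(g) = 4*g² (O(g) = (2*g)*(2*g) = 4*g²)
v = -92 (v = -87 - (2 - (-2 - 1*1)) = -87 - (2 - (-2 - 1)) = -87 - (2 - 1*(-3)) = -87 - (2 + 3) = -87 - 1*5 = -87 - 5 = -92)
((37 + 18)*(O(-6) - 97))*v = ((37 + 18)*(4*(-6)² - 97))*(-92) = (55*(4*36 - 97))*(-92) = (55*(144 - 97))*(-92) = (55*47)*(-92) = 2585*(-92) = -237820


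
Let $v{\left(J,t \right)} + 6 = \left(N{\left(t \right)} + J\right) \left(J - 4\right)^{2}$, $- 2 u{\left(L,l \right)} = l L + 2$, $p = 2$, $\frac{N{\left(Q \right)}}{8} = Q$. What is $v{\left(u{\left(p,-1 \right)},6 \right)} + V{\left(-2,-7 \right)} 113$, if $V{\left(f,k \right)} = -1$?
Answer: $649$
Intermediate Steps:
$N{\left(Q \right)} = 8 Q$
$u{\left(L,l \right)} = -1 - \frac{L l}{2}$ ($u{\left(L,l \right)} = - \frac{l L + 2}{2} = - \frac{L l + 2}{2} = - \frac{2 + L l}{2} = -1 - \frac{L l}{2}$)
$v{\left(J,t \right)} = -6 + \left(-4 + J\right)^{2} \left(J + 8 t\right)$ ($v{\left(J,t \right)} = -6 + \left(8 t + J\right) \left(J - 4\right)^{2} = -6 + \left(J + 8 t\right) \left(-4 + J\right)^{2} = -6 + \left(-4 + J\right)^{2} \left(J + 8 t\right)$)
$v{\left(u{\left(p,-1 \right)},6 \right)} + V{\left(-2,-7 \right)} 113 = \left(-6 + \left(-1 - 1 \left(-1\right)\right) \left(-4 - \left(1 + 1 \left(-1\right)\right)\right)^{2} + 8 \cdot 6 \left(-4 - \left(1 + 1 \left(-1\right)\right)\right)^{2}\right) - 113 = \left(-6 + \left(-1 + 1\right) \left(-4 + \left(-1 + 1\right)\right)^{2} + 8 \cdot 6 \left(-4 + \left(-1 + 1\right)\right)^{2}\right) - 113 = \left(-6 + 0 \left(-4 + 0\right)^{2} + 8 \cdot 6 \left(-4 + 0\right)^{2}\right) - 113 = \left(-6 + 0 \left(-4\right)^{2} + 8 \cdot 6 \left(-4\right)^{2}\right) - 113 = \left(-6 + 0 \cdot 16 + 8 \cdot 6 \cdot 16\right) - 113 = \left(-6 + 0 + 768\right) - 113 = 762 - 113 = 649$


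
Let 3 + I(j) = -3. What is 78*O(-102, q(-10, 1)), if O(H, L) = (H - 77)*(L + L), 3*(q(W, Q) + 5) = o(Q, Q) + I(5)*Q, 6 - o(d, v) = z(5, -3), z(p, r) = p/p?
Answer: 148928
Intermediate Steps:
z(p, r) = 1
I(j) = -6 (I(j) = -3 - 3 = -6)
o(d, v) = 5 (o(d, v) = 6 - 1*1 = 6 - 1 = 5)
q(W, Q) = -10/3 - 2*Q (q(W, Q) = -5 + (5 - 6*Q)/3 = -5 + (5/3 - 2*Q) = -10/3 - 2*Q)
O(H, L) = 2*L*(-77 + H) (O(H, L) = (-77 + H)*(2*L) = 2*L*(-77 + H))
78*O(-102, q(-10, 1)) = 78*(2*(-10/3 - 2*1)*(-77 - 102)) = 78*(2*(-10/3 - 2)*(-179)) = 78*(2*(-16/3)*(-179)) = 78*(5728/3) = 148928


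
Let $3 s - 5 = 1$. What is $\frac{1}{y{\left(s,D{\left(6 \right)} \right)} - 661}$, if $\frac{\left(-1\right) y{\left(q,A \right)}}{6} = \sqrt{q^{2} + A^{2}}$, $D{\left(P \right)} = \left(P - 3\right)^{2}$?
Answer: $- \frac{661}{433861} + \frac{6 \sqrt{85}}{433861} \approx -0.001396$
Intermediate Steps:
$s = 2$ ($s = \frac{5}{3} + \frac{1}{3} \cdot 1 = \frac{5}{3} + \frac{1}{3} = 2$)
$D{\left(P \right)} = \left(-3 + P\right)^{2}$
$y{\left(q,A \right)} = - 6 \sqrt{A^{2} + q^{2}}$ ($y{\left(q,A \right)} = - 6 \sqrt{q^{2} + A^{2}} = - 6 \sqrt{A^{2} + q^{2}}$)
$\frac{1}{y{\left(s,D{\left(6 \right)} \right)} - 661} = \frac{1}{- 6 \sqrt{\left(\left(-3 + 6\right)^{2}\right)^{2} + 2^{2}} - 661} = \frac{1}{- 6 \sqrt{\left(3^{2}\right)^{2} + 4} - 661} = \frac{1}{- 6 \sqrt{9^{2} + 4} - 661} = \frac{1}{- 6 \sqrt{81 + 4} - 661} = \frac{1}{- 6 \sqrt{85} - 661} = \frac{1}{-661 - 6 \sqrt{85}}$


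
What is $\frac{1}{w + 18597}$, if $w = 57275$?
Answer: $\frac{1}{75872} \approx 1.318 \cdot 10^{-5}$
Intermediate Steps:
$\frac{1}{w + 18597} = \frac{1}{57275 + 18597} = \frac{1}{75872}$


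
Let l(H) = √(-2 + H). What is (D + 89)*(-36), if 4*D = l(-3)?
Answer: -3204 - 9*I*√5 ≈ -3204.0 - 20.125*I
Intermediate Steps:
D = I*√5/4 (D = √(-2 - 3)/4 = √(-5)/4 = (I*√5)/4 = I*√5/4 ≈ 0.55902*I)
(D + 89)*(-36) = (I*√5/4 + 89)*(-36) = (89 + I*√5/4)*(-36) = -3204 - 9*I*√5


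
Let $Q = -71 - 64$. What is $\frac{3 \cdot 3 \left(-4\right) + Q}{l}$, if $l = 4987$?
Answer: $- \frac{171}{4987} \approx -0.034289$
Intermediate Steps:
$Q = -135$
$\frac{3 \cdot 3 \left(-4\right) + Q}{l} = \frac{3 \cdot 3 \left(-4\right) - 135}{4987} = \left(3 \left(-12\right) - 135\right) \frac{1}{4987} = \left(-36 - 135\right) \frac{1}{4987} = \left(-171\right) \frac{1}{4987} = - \frac{171}{4987}$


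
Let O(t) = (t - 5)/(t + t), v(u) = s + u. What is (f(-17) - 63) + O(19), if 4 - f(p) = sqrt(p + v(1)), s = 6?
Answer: -1114/19 - I*sqrt(10) ≈ -58.632 - 3.1623*I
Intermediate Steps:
v(u) = 6 + u
O(t) = (-5 + t)/(2*t) (O(t) = (-5 + t)/((2*t)) = (-5 + t)*(1/(2*t)) = (-5 + t)/(2*t))
f(p) = 4 - sqrt(7 + p) (f(p) = 4 - sqrt(p + (6 + 1)) = 4 - sqrt(p + 7) = 4 - sqrt(7 + p))
(f(-17) - 63) + O(19) = ((4 - sqrt(7 - 17)) - 63) + (1/2)*(-5 + 19)/19 = ((4 - sqrt(-10)) - 63) + (1/2)*(1/19)*14 = ((4 - I*sqrt(10)) - 63) + 7/19 = (-59 - I*sqrt(10)) + 7/19 = -1114/19 - I*sqrt(10)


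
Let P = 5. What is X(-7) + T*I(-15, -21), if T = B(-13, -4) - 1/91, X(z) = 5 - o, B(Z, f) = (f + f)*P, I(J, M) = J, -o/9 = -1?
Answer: 54251/91 ≈ 596.17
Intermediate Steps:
o = 9 (o = -9*(-1) = 9)
B(Z, f) = 10*f (B(Z, f) = (f + f)*5 = (2*f)*5 = 10*f)
X(z) = -4 (X(z) = 5 - 1*9 = 5 - 9 = -4)
T = -3641/91 (T = 10*(-4) - 1/91 = -40 - 1*1/91 = -40 - 1/91 = -3641/91 ≈ -40.011)
X(-7) + T*I(-15, -21) = -4 - 3641/91*(-15) = -4 + 54615/91 = 54251/91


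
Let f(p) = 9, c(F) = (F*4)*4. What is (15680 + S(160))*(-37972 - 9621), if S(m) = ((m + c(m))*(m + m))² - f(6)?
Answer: -36056274788709903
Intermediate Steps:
c(F) = 16*F (c(F) = (4*F)*4 = 16*F)
S(m) = -9 + 1156*m⁴ (S(m) = ((m + 16*m)*(m + m))² - 1*9 = ((17*m)*(2*m))² - 9 = (34*m²)² - 9 = 1156*m⁴ - 9 = -9 + 1156*m⁴)
(15680 + S(160))*(-37972 - 9621) = (15680 + (-9 + 1156*160⁴))*(-37972 - 9621) = (15680 + (-9 + 1156*655360000))*(-47593) = (15680 + (-9 + 757596160000))*(-47593) = (15680 + 757596159991)*(-47593) = 757596175671*(-47593) = -36056274788709903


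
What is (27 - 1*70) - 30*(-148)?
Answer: 4397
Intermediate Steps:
(27 - 1*70) - 30*(-148) = (27 - 70) + 4440 = -43 + 4440 = 4397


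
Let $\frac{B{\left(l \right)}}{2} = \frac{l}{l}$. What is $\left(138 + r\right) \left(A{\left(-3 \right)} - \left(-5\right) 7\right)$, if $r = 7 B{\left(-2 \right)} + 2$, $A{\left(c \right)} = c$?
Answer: $4928$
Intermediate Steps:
$B{\left(l \right)} = 2$ ($B{\left(l \right)} = 2 \frac{l}{l} = 2 \cdot 1 = 2$)
$r = 16$ ($r = 7 \cdot 2 + 2 = 14 + 2 = 16$)
$\left(138 + r\right) \left(A{\left(-3 \right)} - \left(-5\right) 7\right) = \left(138 + 16\right) \left(-3 - \left(-5\right) 7\right) = 154 \left(-3 - -35\right) = 154 \left(-3 + 35\right) = 154 \cdot 32 = 4928$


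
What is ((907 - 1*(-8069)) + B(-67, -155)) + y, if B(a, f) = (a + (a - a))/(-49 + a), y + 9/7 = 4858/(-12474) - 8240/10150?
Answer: 32463413779/3617460 ≈ 8974.1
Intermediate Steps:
y = -2249144/904365 (y = -9/7 + (4858/(-12474) - 8240/10150) = -9/7 + (4858*(-1/12474) - 8240*1/10150) = -9/7 + (-347/891 - 824/1015) = -9/7 - 1086389/904365 = -2249144/904365 ≈ -2.4870)
B(a, f) = a/(-49 + a) (B(a, f) = (a + 0)/(-49 + a) = a/(-49 + a))
((907 - 1*(-8069)) + B(-67, -155)) + y = ((907 - 1*(-8069)) - 67/(-49 - 67)) - 2249144/904365 = ((907 + 8069) - 67/(-116)) - 2249144/904365 = (8976 - 67*(-1/116)) - 2249144/904365 = (8976 + 67/116) - 2249144/904365 = 1041283/116 - 2249144/904365 = 32463413779/3617460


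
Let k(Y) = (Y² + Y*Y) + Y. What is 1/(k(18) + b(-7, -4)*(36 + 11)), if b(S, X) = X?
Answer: 1/478 ≈ 0.0020920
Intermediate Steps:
k(Y) = Y + 2*Y² (k(Y) = (Y² + Y²) + Y = 2*Y² + Y = Y + 2*Y²)
1/(k(18) + b(-7, -4)*(36 + 11)) = 1/(18*(1 + 2*18) - 4*(36 + 11)) = 1/(18*(1 + 36) - 4*47) = 1/(18*37 - 188) = 1/(666 - 188) = 1/478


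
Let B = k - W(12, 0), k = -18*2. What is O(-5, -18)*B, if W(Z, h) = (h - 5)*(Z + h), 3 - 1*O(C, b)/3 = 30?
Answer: -1944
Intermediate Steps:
O(C, b) = -81 (O(C, b) = 9 - 3*30 = 9 - 90 = -81)
k = -36
W(Z, h) = (-5 + h)*(Z + h)
B = 24 (B = -36 - (0**2 - 5*12 - 5*0 + 12*0) = -36 - (0 - 60 + 0 + 0) = -36 - 1*(-60) = -36 + 60 = 24)
O(-5, -18)*B = -81*24 = -1944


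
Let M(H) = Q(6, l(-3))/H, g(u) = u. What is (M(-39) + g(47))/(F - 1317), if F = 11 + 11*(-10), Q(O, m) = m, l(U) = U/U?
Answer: -229/6903 ≈ -0.033174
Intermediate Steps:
l(U) = 1
M(H) = 1/H
F = -99 (F = 11 - 110 = -99)
(M(-39) + g(47))/(F - 1317) = (1/(-39) + 47)/(-99 - 1317) = (-1/39 + 47)/(-1416) = (1832/39)*(-1/1416) = -229/6903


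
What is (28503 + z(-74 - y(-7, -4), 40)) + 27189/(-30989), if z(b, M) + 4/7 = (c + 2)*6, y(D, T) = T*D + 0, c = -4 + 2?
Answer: 46486030/1631 ≈ 28502.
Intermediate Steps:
c = -2
y(D, T) = D*T (y(D, T) = D*T + 0 = D*T)
z(b, M) = -4/7 (z(b, M) = -4/7 + (-2 + 2)*6 = -4/7 + 0*6 = -4/7 + 0 = -4/7)
(28503 + z(-74 - y(-7, -4), 40)) + 27189/(-30989) = (28503 - 4/7) + 27189/(-30989) = 199517/7 + 27189*(-1/30989) = 199517/7 - 1431/1631 = 46486030/1631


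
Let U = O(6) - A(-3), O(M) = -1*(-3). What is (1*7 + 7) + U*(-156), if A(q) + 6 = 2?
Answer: -1078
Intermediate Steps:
O(M) = 3
A(q) = -4 (A(q) = -6 + 2 = -4)
U = 7 (U = 3 - 1*(-4) = 3 + 4 = 7)
(1*7 + 7) + U*(-156) = (1*7 + 7) + 7*(-156) = (7 + 7) - 1092 = 14 - 1092 = -1078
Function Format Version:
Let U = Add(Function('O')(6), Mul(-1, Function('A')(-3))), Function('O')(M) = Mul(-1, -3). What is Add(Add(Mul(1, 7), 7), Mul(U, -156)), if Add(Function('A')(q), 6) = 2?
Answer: -1078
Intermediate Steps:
Function('O')(M) = 3
Function('A')(q) = -4 (Function('A')(q) = Add(-6, 2) = -4)
U = 7 (U = Add(3, Mul(-1, -4)) = Add(3, 4) = 7)
Add(Add(Mul(1, 7), 7), Mul(U, -156)) = Add(Add(Mul(1, 7), 7), Mul(7, -156)) = Add(Add(7, 7), -1092) = Add(14, -1092) = -1078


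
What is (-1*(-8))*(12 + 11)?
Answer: 184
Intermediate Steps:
(-1*(-8))*(12 + 11) = 8*23 = 184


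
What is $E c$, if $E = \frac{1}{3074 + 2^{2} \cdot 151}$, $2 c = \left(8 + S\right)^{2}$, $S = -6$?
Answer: $\frac{1}{1839} \approx 0.00054377$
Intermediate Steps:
$c = 2$ ($c = \frac{\left(8 - 6\right)^{2}}{2} = \frac{2^{2}}{2} = \frac{1}{2} \cdot 4 = 2$)
$E = \frac{1}{3678}$ ($E = \frac{1}{3074 + 4 \cdot 151} = \frac{1}{3074 + 604} = \frac{1}{3678} \approx 0.00027189$)
$E c = \frac{1}{3678} \cdot 2 = \frac{1}{1839}$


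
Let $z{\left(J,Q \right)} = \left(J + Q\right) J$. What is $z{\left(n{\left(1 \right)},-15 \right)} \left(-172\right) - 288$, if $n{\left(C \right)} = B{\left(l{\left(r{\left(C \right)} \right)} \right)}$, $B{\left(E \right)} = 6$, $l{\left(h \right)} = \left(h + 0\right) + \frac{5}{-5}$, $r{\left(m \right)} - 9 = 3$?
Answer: $9000$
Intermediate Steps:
$r{\left(m \right)} = 12$ ($r{\left(m \right)} = 9 + 3 = 12$)
$l{\left(h \right)} = -1 + h$ ($l{\left(h \right)} = h + 5 \left(- \frac{1}{5}\right) = h - 1 = -1 + h$)
$n{\left(C \right)} = 6$
$z{\left(J,Q \right)} = J \left(J + Q\right)$
$z{\left(n{\left(1 \right)},-15 \right)} \left(-172\right) - 288 = 6 \left(6 - 15\right) \left(-172\right) - 288 = 6 \left(-9\right) \left(-172\right) - 288 = \left(-54\right) \left(-172\right) - 288 = 9288 - 288 = 9000$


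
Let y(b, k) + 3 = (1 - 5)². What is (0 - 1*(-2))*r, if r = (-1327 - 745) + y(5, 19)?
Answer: -4118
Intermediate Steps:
y(b, k) = 13 (y(b, k) = -3 + (1 - 5)² = -3 + (-4)² = -3 + 16 = 13)
r = -2059 (r = (-1327 - 745) + 13 = -2072 + 13 = -2059)
(0 - 1*(-2))*r = (0 - 1*(-2))*(-2059) = (0 + 2)*(-2059) = 2*(-2059) = -4118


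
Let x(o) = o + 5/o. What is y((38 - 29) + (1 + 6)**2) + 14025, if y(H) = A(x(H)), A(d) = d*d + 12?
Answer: 58570629/3364 ≈ 17411.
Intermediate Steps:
A(d) = 12 + d**2 (A(d) = d**2 + 12 = 12 + d**2)
y(H) = 12 + (H + 5/H)**2
y((38 - 29) + (1 + 6)**2) + 14025 = (22 + ((38 - 29) + (1 + 6)**2)**2 + 25/((38 - 29) + (1 + 6)**2)**2) + 14025 = (22 + (9 + 7**2)**2 + 25/(9 + 7**2)**2) + 14025 = (22 + (9 + 49)**2 + 25/(9 + 49)**2) + 14025 = (22 + 58**2 + 25/58**2) + 14025 = (22 + 3364 + 25*(1/3364)) + 14025 = (22 + 3364 + 25/3364) + 14025 = 11390529/3364 + 14025 = 58570629/3364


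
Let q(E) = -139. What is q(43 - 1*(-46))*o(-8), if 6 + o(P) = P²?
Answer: -8062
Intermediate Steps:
o(P) = -6 + P²
q(43 - 1*(-46))*o(-8) = -139*(-6 + (-8)²) = -139*(-6 + 64) = -139*58 = -8062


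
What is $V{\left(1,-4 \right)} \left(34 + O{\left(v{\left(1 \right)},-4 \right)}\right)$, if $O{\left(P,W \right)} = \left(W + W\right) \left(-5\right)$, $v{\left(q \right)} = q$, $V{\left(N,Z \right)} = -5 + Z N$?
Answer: $-666$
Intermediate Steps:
$V{\left(N,Z \right)} = -5 + N Z$
$O{\left(P,W \right)} = - 10 W$ ($O{\left(P,W \right)} = 2 W \left(-5\right) = - 10 W$)
$V{\left(1,-4 \right)} \left(34 + O{\left(v{\left(1 \right)},-4 \right)}\right) = \left(-5 + 1 \left(-4\right)\right) \left(34 - -40\right) = \left(-5 - 4\right) \left(34 + 40\right) = \left(-9\right) 74 = -666$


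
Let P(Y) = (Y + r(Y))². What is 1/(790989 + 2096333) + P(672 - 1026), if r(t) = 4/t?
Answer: 11336421917974529/90456910938 ≈ 1.2532e+5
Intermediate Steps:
P(Y) = (Y + 4/Y)²
1/(790989 + 2096333) + P(672 - 1026) = 1/(790989 + 2096333) + (4 + (672 - 1026)²)²/(672 - 1026)² = 1/2887322 + (4 + (-354)²)²/(-354)² = 1/2887322 + (4 + 125316)²/125316 = 1/2887322 + (1/125316)*125320² = 1/2887322 + (1/125316)*15705102400 = 1/2887322 + 3926275600/31329 = 11336421917974529/90456910938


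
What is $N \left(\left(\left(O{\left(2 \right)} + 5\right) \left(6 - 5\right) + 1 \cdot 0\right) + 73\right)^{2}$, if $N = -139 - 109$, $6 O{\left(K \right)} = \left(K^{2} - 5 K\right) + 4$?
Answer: $- \frac{13463672}{9} \approx -1.496 \cdot 10^{6}$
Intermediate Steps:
$O{\left(K \right)} = \frac{2}{3} - \frac{5 K}{6} + \frac{K^{2}}{6}$ ($O{\left(K \right)} = \frac{\left(K^{2} - 5 K\right) + 4}{6} = \frac{4 + K^{2} - 5 K}{6} = \frac{2}{3} - \frac{5 K}{6} + \frac{K^{2}}{6}$)
$N = -248$ ($N = -139 - 109 = -248$)
$N \left(\left(\left(O{\left(2 \right)} + 5\right) \left(6 - 5\right) + 1 \cdot 0\right) + 73\right)^{2} = - 248 \left(\left(\left(\left(\frac{2}{3} - \frac{5}{3} + \frac{2^{2}}{6}\right) + 5\right) \left(6 - 5\right) + 1 \cdot 0\right) + 73\right)^{2} = - 248 \left(\left(\left(\left(\frac{2}{3} - \frac{5}{3} + \frac{1}{6} \cdot 4\right) + 5\right) 1 + 0\right) + 73\right)^{2} = - 248 \left(\left(\left(\left(\frac{2}{3} - \frac{5}{3} + \frac{2}{3}\right) + 5\right) 1 + 0\right) + 73\right)^{2} = - 248 \left(\left(\left(- \frac{1}{3} + 5\right) 1 + 0\right) + 73\right)^{2} = - 248 \left(\left(\frac{14}{3} \cdot 1 + 0\right) + 73\right)^{2} = - 248 \left(\left(\frac{14}{3} + 0\right) + 73\right)^{2} = - 248 \left(\frac{14}{3} + 73\right)^{2} = - 248 \left(\frac{233}{3}\right)^{2} = \left(-248\right) \frac{54289}{9} = - \frac{13463672}{9}$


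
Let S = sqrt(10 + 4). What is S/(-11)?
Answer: -sqrt(14)/11 ≈ -0.34015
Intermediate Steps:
S = sqrt(14) ≈ 3.7417
S/(-11) = sqrt(14)/(-11) = sqrt(14)*(-1/11) = -sqrt(14)/11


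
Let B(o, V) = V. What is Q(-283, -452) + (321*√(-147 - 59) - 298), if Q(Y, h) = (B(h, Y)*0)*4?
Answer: -298 + 321*I*√206 ≈ -298.0 + 4607.2*I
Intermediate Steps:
Q(Y, h) = 0 (Q(Y, h) = (Y*0)*4 = 0*4 = 0)
Q(-283, -452) + (321*√(-147 - 59) - 298) = 0 + (321*√(-147 - 59) - 298) = 0 + (321*√(-206) - 298) = 0 + (321*(I*√206) - 298) = 0 + (321*I*√206 - 298) = 0 + (-298 + 321*I*√206) = -298 + 321*I*√206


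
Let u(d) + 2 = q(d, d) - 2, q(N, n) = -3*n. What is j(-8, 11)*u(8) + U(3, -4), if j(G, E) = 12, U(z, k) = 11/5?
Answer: -1669/5 ≈ -333.80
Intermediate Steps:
U(z, k) = 11/5 (U(z, k) = 11*(⅕) = 11/5)
u(d) = -4 - 3*d (u(d) = -2 + (-3*d - 2) = -2 + (-2 - 3*d) = -4 - 3*d)
j(-8, 11)*u(8) + U(3, -4) = 12*(-4 - 3*8) + 11/5 = 12*(-4 - 24) + 11/5 = 12*(-28) + 11/5 = -336 + 11/5 = -1669/5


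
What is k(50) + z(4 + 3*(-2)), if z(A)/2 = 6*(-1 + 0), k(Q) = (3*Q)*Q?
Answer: 7488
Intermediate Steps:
k(Q) = 3*Q**2
z(A) = -12 (z(A) = 2*(6*(-1 + 0)) = 2*(6*(-1)) = 2*(-6) = -12)
k(50) + z(4 + 3*(-2)) = 3*50**2 - 12 = 3*2500 - 12 = 7500 - 12 = 7488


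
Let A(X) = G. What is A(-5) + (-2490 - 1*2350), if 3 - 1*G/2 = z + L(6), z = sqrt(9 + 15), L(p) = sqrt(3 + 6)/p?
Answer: -4835 - 4*sqrt(6) ≈ -4844.8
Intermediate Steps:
L(p) = 3/p (L(p) = sqrt(9)/p = 3/p)
z = 2*sqrt(6) (z = sqrt(24) = 2*sqrt(6) ≈ 4.8990)
G = 5 - 4*sqrt(6) (G = 6 - 2*(2*sqrt(6) + 3/6) = 6 - 2*(2*sqrt(6) + 3*(1/6)) = 6 - 2*(2*sqrt(6) + 1/2) = 6 - 2*(1/2 + 2*sqrt(6)) = 6 + (-1 - 4*sqrt(6)) = 5 - 4*sqrt(6) ≈ -4.7980)
A(X) = 5 - 4*sqrt(6)
A(-5) + (-2490 - 1*2350) = (5 - 4*sqrt(6)) + (-2490 - 1*2350) = (5 - 4*sqrt(6)) + (-2490 - 2350) = (5 - 4*sqrt(6)) - 4840 = -4835 - 4*sqrt(6)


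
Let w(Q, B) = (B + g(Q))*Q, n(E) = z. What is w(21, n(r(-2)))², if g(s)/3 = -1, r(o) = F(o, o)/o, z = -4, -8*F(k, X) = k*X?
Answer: 21609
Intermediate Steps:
F(k, X) = -X*k/8 (F(k, X) = -k*X/8 = -X*k/8)
r(o) = -o/8 (r(o) = (-o*o/8)/o = (-o²/8)/o = -o/8)
g(s) = -3 (g(s) = 3*(-1) = -3)
n(E) = -4
w(Q, B) = Q*(-3 + B) (w(Q, B) = (B - 3)*Q = (-3 + B)*Q = Q*(-3 + B))
w(21, n(r(-2)))² = (21*(-3 - 4))² = (21*(-7))² = (-147)² = 21609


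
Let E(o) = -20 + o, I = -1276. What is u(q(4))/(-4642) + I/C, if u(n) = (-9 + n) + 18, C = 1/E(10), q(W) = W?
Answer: 59231907/4642 ≈ 12760.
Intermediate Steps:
C = -1/10 (C = 1/(-20 + 10) = 1/(-10) = -1/10 ≈ -0.10000)
u(n) = 9 + n
u(q(4))/(-4642) + I/C = (9 + 4)/(-4642) - 1276/(-1/10) = 13*(-1/4642) - 1276*(-10) = -13/4642 + 12760 = 59231907/4642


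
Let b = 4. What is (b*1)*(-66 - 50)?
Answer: -464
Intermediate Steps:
(b*1)*(-66 - 50) = (4*1)*(-66 - 50) = 4*(-116) = -464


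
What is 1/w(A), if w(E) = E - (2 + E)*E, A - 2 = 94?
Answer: -1/9312 ≈ -0.00010739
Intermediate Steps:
A = 96 (A = 2 + 94 = 96)
w(E) = E - E*(2 + E)
1/w(A) = 1/(-1*96*(1 + 96)) = 1/(-1*96*97) = 1/(-9312) = -1/9312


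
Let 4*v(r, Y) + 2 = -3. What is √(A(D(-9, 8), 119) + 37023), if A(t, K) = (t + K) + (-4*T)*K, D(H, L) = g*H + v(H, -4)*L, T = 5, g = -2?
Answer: √34770 ≈ 186.47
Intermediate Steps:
v(r, Y) = -5/4 (v(r, Y) = -½ + (¼)*(-3) = -½ - ¾ = -5/4)
D(H, L) = -2*H - 5*L/4
A(t, K) = t - 19*K (A(t, K) = (t + K) + (-4*5)*K = (K + t) - 20*K = t - 19*K)
√(A(D(-9, 8), 119) + 37023) = √(((-2*(-9) - 5/4*8) - 19*119) + 37023) = √(((18 - 10) - 2261) + 37023) = √((8 - 2261) + 37023) = √(-2253 + 37023) = √34770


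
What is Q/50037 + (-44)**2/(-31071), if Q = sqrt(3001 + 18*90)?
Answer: -1936/31071 + sqrt(4621)/50037 ≈ -0.060950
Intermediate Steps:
Q = sqrt(4621) (Q = sqrt(3001 + 1620) = sqrt(4621) ≈ 67.978)
Q/50037 + (-44)**2/(-31071) = sqrt(4621)/50037 + (-44)**2/(-31071) = sqrt(4621)*(1/50037) + 1936*(-1/31071) = sqrt(4621)/50037 - 1936/31071 = -1936/31071 + sqrt(4621)/50037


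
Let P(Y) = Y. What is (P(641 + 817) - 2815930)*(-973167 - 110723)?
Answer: 3050578056080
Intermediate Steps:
(P(641 + 817) - 2815930)*(-973167 - 110723) = ((641 + 817) - 2815930)*(-973167 - 110723) = (1458 - 2815930)*(-1083890) = -2814472*(-1083890) = 3050578056080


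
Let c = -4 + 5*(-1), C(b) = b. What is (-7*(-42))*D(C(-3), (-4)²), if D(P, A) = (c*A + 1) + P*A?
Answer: -56154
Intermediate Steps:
c = -9 (c = -4 - 5 = -9)
D(P, A) = 1 - 9*A + A*P (D(P, A) = (-9*A + 1) + P*A = (1 - 9*A) + A*P = 1 - 9*A + A*P)
(-7*(-42))*D(C(-3), (-4)²) = (-7*(-42))*(1 - 9*(-4)² + (-4)²*(-3)) = 294*(1 - 9*16 + 16*(-3)) = 294*(1 - 144 - 48) = 294*(-191) = -56154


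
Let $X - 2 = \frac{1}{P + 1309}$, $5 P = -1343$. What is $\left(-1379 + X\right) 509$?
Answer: $- \frac{3646042841}{5202} \approx -7.0089 \cdot 10^{5}$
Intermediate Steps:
$P = - \frac{1343}{5}$ ($P = \frac{1}{5} \left(-1343\right) = - \frac{1343}{5} \approx -268.6$)
$X = \frac{10409}{5202}$ ($X = 2 + \frac{1}{- \frac{1343}{5} + 1309} = 2 + \frac{1}{\frac{5202}{5}} = 2 + \frac{5}{5202} = \frac{10409}{5202} \approx 2.001$)
$\left(-1379 + X\right) 509 = \left(-1379 + \frac{10409}{5202}\right) 509 = \left(- \frac{7163149}{5202}\right) 509 = - \frac{3646042841}{5202}$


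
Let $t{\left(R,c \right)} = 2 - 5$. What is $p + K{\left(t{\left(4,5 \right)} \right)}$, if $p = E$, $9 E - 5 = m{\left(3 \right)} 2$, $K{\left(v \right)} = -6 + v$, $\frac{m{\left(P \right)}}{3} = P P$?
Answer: $- \frac{22}{9} \approx -2.4444$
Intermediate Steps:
$t{\left(R,c \right)} = -3$
$m{\left(P \right)} = 3 P^{2}$ ($m{\left(P \right)} = 3 P P = 3 P^{2}$)
$E = \frac{59}{9}$ ($E = \frac{5}{9} + \frac{3 \cdot 3^{2} \cdot 2}{9} = \frac{5}{9} + \frac{3 \cdot 9 \cdot 2}{9} = \frac{5}{9} + \frac{27 \cdot 2}{9} = \frac{5}{9} + \frac{1}{9} \cdot 54 = \frac{5}{9} + 6 = \frac{59}{9} \approx 6.5556$)
$p = \frac{59}{9} \approx 6.5556$
$p + K{\left(t{\left(4,5 \right)} \right)} = \frac{59}{9} - 9 = - \frac{22}{9}$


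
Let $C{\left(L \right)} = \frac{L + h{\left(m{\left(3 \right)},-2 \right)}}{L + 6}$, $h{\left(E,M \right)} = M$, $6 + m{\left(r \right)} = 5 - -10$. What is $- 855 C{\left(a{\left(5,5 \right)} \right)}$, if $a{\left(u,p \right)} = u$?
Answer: $- \frac{2565}{11} \approx -233.18$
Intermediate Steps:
$m{\left(r \right)} = 9$ ($m{\left(r \right)} = -6 + \left(5 - -10\right) = -6 + \left(5 + 10\right) = -6 + 15 = 9$)
$C{\left(L \right)} = \frac{-2 + L}{6 + L}$ ($C{\left(L \right)} = \frac{L - 2}{L + 6} = \frac{-2 + L}{6 + L}$)
$- 855 C{\left(a{\left(5,5 \right)} \right)} = - 855 \frac{-2 + 5}{6 + 5} = - 855 \cdot \frac{1}{11} \cdot 3 = \left(-855\right) \frac{3}{11} = - \frac{2565}{11}$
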